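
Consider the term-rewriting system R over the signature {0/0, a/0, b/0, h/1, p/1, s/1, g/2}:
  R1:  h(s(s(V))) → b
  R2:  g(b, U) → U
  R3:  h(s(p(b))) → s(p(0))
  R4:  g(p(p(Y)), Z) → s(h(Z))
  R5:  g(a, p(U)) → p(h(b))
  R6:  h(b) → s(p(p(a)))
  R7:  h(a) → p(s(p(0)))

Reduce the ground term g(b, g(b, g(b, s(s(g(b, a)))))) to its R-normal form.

s(s(a))

1. g(b, g(b, g(b, s(s(g(b, a))))))  →  g(b, g(b, s(s(g(b, a)))))   [R2 at ε]
2. g(b, g(b, s(s(g(b, a)))))  →  g(b, s(s(g(b, a))))   [R2 at ε]
3. g(b, s(s(g(b, a))))  →  s(s(g(b, a)))   [R2 at ε]
4. s(s(g(b, a)))  →  s(s(a))   [R2 at 1.1]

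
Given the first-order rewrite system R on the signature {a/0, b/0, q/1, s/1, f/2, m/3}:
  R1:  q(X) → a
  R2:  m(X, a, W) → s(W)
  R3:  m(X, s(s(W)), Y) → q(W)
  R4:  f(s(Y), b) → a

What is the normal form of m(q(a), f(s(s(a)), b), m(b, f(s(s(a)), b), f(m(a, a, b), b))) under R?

1. m(q(a), f(s(s(a)), b), m(b, f(s(s(a)), b), f(m(a, a, b), b)))  →  m(a, f(s(s(a)), b), m(b, f(s(s(a)), b), f(m(a, a, b), b)))   [R1 at 1]
2. m(a, f(s(s(a)), b), m(b, f(s(s(a)), b), f(m(a, a, b), b)))  →  m(a, a, m(b, f(s(s(a)), b), f(m(a, a, b), b)))   [R4 at 2]
3. m(a, a, m(b, f(s(s(a)), b), f(m(a, a, b), b)))  →  s(m(b, f(s(s(a)), b), f(m(a, a, b), b)))   [R2 at ε]
4. s(m(b, f(s(s(a)), b), f(m(a, a, b), b)))  →  s(m(b, a, f(m(a, a, b), b)))   [R4 at 1.2]
5. s(m(b, a, f(m(a, a, b), b)))  →  s(s(f(m(a, a, b), b)))   [R2 at 1]
6. s(s(f(m(a, a, b), b)))  →  s(s(f(s(b), b)))   [R2 at 1.1.1]
7. s(s(f(s(b), b)))  →  s(s(a))   [R4 at 1.1]

s(s(a))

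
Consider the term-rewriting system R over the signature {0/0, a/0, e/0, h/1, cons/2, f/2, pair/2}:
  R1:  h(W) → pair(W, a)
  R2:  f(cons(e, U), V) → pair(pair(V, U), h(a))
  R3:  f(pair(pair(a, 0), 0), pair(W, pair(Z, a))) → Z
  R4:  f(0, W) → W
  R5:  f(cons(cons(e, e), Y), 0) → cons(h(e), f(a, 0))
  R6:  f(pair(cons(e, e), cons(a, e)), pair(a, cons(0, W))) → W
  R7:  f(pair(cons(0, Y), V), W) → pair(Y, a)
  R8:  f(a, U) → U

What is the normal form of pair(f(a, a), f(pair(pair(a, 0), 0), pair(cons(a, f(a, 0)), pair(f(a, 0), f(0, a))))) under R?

pair(a, 0)

1. pair(f(a, a), f(pair(pair(a, 0), 0), pair(cons(a, f(a, 0)), pair(f(a, 0), f(0, a)))))  →  pair(a, f(pair(pair(a, 0), 0), pair(cons(a, f(a, 0)), pair(f(a, 0), f(0, a)))))   [R8 at 1]
2. pair(a, f(pair(pair(a, 0), 0), pair(cons(a, f(a, 0)), pair(f(a, 0), f(0, a)))))  →  pair(a, f(pair(pair(a, 0), 0), pair(cons(a, 0), pair(f(a, 0), f(0, a)))))   [R8 at 2.2.1.2]
3. pair(a, f(pair(pair(a, 0), 0), pair(cons(a, 0), pair(f(a, 0), f(0, a)))))  →  pair(a, f(pair(pair(a, 0), 0), pair(cons(a, 0), pair(0, f(0, a)))))   [R8 at 2.2.2.1]
4. pair(a, f(pair(pair(a, 0), 0), pair(cons(a, 0), pair(0, f(0, a)))))  →  pair(a, f(pair(pair(a, 0), 0), pair(cons(a, 0), pair(0, a))))   [R4 at 2.2.2.2]
5. pair(a, f(pair(pair(a, 0), 0), pair(cons(a, 0), pair(0, a))))  →  pair(a, 0)   [R3 at 2]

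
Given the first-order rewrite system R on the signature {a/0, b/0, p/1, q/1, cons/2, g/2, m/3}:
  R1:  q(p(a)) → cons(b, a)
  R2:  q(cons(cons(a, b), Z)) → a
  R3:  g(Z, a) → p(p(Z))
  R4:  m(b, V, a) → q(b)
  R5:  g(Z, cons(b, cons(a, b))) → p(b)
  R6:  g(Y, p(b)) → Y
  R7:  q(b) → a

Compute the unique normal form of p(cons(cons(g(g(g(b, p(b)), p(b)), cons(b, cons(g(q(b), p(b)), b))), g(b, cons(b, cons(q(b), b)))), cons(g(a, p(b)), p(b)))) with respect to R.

p(cons(cons(p(b), p(b)), cons(a, p(b))))

1. p(cons(cons(g(g(g(b, p(b)), p(b)), cons(b, cons(g(q(b), p(b)), b))), g(b, cons(b, cons(q(b), b)))), cons(g(a, p(b)), p(b))))  →  p(cons(cons(g(g(b, p(b)), cons(b, cons(g(q(b), p(b)), b))), g(b, cons(b, cons(q(b), b)))), cons(g(a, p(b)), p(b))))   [R6 at 1.1.1.1]
2. p(cons(cons(g(g(b, p(b)), cons(b, cons(g(q(b), p(b)), b))), g(b, cons(b, cons(q(b), b)))), cons(g(a, p(b)), p(b))))  →  p(cons(cons(g(b, cons(b, cons(g(q(b), p(b)), b))), g(b, cons(b, cons(q(b), b)))), cons(g(a, p(b)), p(b))))   [R6 at 1.1.1.1]
3. p(cons(cons(g(b, cons(b, cons(g(q(b), p(b)), b))), g(b, cons(b, cons(q(b), b)))), cons(g(a, p(b)), p(b))))  →  p(cons(cons(g(b, cons(b, cons(q(b), b))), g(b, cons(b, cons(q(b), b)))), cons(g(a, p(b)), p(b))))   [R6 at 1.1.1.2.2.1]
4. p(cons(cons(g(b, cons(b, cons(q(b), b))), g(b, cons(b, cons(q(b), b)))), cons(g(a, p(b)), p(b))))  →  p(cons(cons(g(b, cons(b, cons(a, b))), g(b, cons(b, cons(q(b), b)))), cons(g(a, p(b)), p(b))))   [R7 at 1.1.1.2.2.1]
5. p(cons(cons(g(b, cons(b, cons(a, b))), g(b, cons(b, cons(q(b), b)))), cons(g(a, p(b)), p(b))))  →  p(cons(cons(p(b), g(b, cons(b, cons(q(b), b)))), cons(g(a, p(b)), p(b))))   [R5 at 1.1.1]
6. p(cons(cons(p(b), g(b, cons(b, cons(q(b), b)))), cons(g(a, p(b)), p(b))))  →  p(cons(cons(p(b), g(b, cons(b, cons(a, b)))), cons(g(a, p(b)), p(b))))   [R7 at 1.1.2.2.2.1]
7. p(cons(cons(p(b), g(b, cons(b, cons(a, b)))), cons(g(a, p(b)), p(b))))  →  p(cons(cons(p(b), p(b)), cons(g(a, p(b)), p(b))))   [R5 at 1.1.2]
8. p(cons(cons(p(b), p(b)), cons(g(a, p(b)), p(b))))  →  p(cons(cons(p(b), p(b)), cons(a, p(b))))   [R6 at 1.2.1]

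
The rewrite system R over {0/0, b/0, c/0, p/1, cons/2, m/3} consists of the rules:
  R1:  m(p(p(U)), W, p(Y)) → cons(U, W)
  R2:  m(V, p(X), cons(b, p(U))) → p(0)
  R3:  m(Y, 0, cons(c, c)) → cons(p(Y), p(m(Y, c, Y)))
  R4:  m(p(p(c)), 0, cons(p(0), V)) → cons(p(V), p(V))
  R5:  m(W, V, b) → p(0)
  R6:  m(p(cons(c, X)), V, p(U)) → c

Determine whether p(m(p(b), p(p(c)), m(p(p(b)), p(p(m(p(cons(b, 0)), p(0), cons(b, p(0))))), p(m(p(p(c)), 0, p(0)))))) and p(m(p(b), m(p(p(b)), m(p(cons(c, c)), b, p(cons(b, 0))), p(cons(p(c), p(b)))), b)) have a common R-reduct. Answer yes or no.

Reduce t₁ = p(m(p(b), p(p(c)), m(p(p(b)), p(p(m(p(cons(b, 0)), p(0), cons(b, p(0))))), p(m(p(p(c)), 0, p(0)))))):
1. p(m(p(b), p(p(c)), m(p(p(b)), p(p(m(p(cons(b, 0)), p(0), cons(b, p(0))))), p(m(p(p(c)), 0, p(0))))))  →  p(m(p(b), p(p(c)), cons(b, p(p(m(p(cons(b, 0)), p(0), cons(b, p(0))))))))   [R1 at 1.3]
2. p(m(p(b), p(p(c)), cons(b, p(p(m(p(cons(b, 0)), p(0), cons(b, p(0))))))))  →  p(p(0))   [R2 at 1]

Reduce t₂ = p(m(p(b), m(p(p(b)), m(p(cons(c, c)), b, p(cons(b, 0))), p(cons(p(c), p(b)))), b)):
1. p(m(p(b), m(p(p(b)), m(p(cons(c, c)), b, p(cons(b, 0))), p(cons(p(c), p(b)))), b))  →  p(p(0))   [R5 at 1]

yes — NF(t₁) = p(p(0)), NF(t₂) = p(p(0))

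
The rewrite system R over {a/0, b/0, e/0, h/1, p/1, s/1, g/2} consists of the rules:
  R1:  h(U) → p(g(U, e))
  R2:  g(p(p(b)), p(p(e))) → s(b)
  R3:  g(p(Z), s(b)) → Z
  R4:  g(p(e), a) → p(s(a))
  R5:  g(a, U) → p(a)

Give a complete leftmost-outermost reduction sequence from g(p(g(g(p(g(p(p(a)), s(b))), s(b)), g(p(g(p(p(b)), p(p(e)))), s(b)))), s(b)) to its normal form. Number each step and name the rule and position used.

a

1. g(p(g(g(p(g(p(p(a)), s(b))), s(b)), g(p(g(p(p(b)), p(p(e)))), s(b)))), s(b))  →  g(g(p(g(p(p(a)), s(b))), s(b)), g(p(g(p(p(b)), p(p(e)))), s(b)))   [R3 at ε]
2. g(g(p(g(p(p(a)), s(b))), s(b)), g(p(g(p(p(b)), p(p(e)))), s(b)))  →  g(g(p(p(a)), s(b)), g(p(g(p(p(b)), p(p(e)))), s(b)))   [R3 at 1]
3. g(g(p(p(a)), s(b)), g(p(g(p(p(b)), p(p(e)))), s(b)))  →  g(p(a), g(p(g(p(p(b)), p(p(e)))), s(b)))   [R3 at 1]
4. g(p(a), g(p(g(p(p(b)), p(p(e)))), s(b)))  →  g(p(a), g(p(p(b)), p(p(e))))   [R3 at 2]
5. g(p(a), g(p(p(b)), p(p(e))))  →  g(p(a), s(b))   [R2 at 2]
6. g(p(a), s(b))  →  a   [R3 at ε]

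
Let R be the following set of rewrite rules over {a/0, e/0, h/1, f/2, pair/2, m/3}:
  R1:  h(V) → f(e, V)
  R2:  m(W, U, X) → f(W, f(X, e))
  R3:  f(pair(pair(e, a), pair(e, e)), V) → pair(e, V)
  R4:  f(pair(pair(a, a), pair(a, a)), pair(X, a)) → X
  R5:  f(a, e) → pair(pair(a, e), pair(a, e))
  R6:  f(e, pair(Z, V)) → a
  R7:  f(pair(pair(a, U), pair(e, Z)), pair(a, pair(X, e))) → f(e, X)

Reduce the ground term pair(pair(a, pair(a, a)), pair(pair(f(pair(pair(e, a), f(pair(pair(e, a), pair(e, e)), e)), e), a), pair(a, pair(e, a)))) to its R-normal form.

pair(pair(a, pair(a, a)), pair(pair(pair(e, e), a), pair(a, pair(e, a))))

1. pair(pair(a, pair(a, a)), pair(pair(f(pair(pair(e, a), f(pair(pair(e, a), pair(e, e)), e)), e), a), pair(a, pair(e, a))))  →  pair(pair(a, pair(a, a)), pair(pair(f(pair(pair(e, a), pair(e, e)), e), a), pair(a, pair(e, a))))   [R3 at 2.1.1.1.2]
2. pair(pair(a, pair(a, a)), pair(pair(f(pair(pair(e, a), pair(e, e)), e), a), pair(a, pair(e, a))))  →  pair(pair(a, pair(a, a)), pair(pair(pair(e, e), a), pair(a, pair(e, a))))   [R3 at 2.1.1]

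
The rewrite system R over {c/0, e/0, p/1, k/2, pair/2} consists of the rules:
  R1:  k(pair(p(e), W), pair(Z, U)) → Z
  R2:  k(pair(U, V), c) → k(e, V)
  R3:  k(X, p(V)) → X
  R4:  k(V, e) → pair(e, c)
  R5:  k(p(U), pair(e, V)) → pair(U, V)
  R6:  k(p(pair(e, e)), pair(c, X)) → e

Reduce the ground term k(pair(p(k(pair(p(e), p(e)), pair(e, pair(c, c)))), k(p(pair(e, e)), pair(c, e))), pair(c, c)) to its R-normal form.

c

1. k(pair(p(k(pair(p(e), p(e)), pair(e, pair(c, c)))), k(p(pair(e, e)), pair(c, e))), pair(c, c))  →  k(pair(p(e), k(p(pair(e, e)), pair(c, e))), pair(c, c))   [R1 at 1.1.1]
2. k(pair(p(e), k(p(pair(e, e)), pair(c, e))), pair(c, c))  →  c   [R1 at ε]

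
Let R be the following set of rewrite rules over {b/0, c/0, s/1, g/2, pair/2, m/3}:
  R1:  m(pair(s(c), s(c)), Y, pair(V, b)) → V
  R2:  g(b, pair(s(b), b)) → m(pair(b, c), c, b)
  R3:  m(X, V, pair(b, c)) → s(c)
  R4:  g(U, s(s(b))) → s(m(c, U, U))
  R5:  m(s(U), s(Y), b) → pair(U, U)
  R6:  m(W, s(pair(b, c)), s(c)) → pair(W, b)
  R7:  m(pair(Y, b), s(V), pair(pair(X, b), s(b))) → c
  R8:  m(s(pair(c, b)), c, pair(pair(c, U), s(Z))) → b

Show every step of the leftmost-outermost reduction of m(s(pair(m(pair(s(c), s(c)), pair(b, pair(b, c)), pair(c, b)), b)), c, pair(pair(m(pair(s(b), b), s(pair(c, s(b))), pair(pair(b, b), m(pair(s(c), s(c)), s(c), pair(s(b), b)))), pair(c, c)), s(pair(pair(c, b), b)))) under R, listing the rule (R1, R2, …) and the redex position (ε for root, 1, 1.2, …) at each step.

b

1. m(s(pair(m(pair(s(c), s(c)), pair(b, pair(b, c)), pair(c, b)), b)), c, pair(pair(m(pair(s(b), b), s(pair(c, s(b))), pair(pair(b, b), m(pair(s(c), s(c)), s(c), pair(s(b), b)))), pair(c, c)), s(pair(pair(c, b), b))))  →  m(s(pair(c, b)), c, pair(pair(m(pair(s(b), b), s(pair(c, s(b))), pair(pair(b, b), m(pair(s(c), s(c)), s(c), pair(s(b), b)))), pair(c, c)), s(pair(pair(c, b), b))))   [R1 at 1.1.1]
2. m(s(pair(c, b)), c, pair(pair(m(pair(s(b), b), s(pair(c, s(b))), pair(pair(b, b), m(pair(s(c), s(c)), s(c), pair(s(b), b)))), pair(c, c)), s(pair(pair(c, b), b))))  →  m(s(pair(c, b)), c, pair(pair(m(pair(s(b), b), s(pair(c, s(b))), pair(pair(b, b), s(b))), pair(c, c)), s(pair(pair(c, b), b))))   [R1 at 3.1.1.3.2]
3. m(s(pair(c, b)), c, pair(pair(m(pair(s(b), b), s(pair(c, s(b))), pair(pair(b, b), s(b))), pair(c, c)), s(pair(pair(c, b), b))))  →  m(s(pair(c, b)), c, pair(pair(c, pair(c, c)), s(pair(pair(c, b), b))))   [R7 at 3.1.1]
4. m(s(pair(c, b)), c, pair(pair(c, pair(c, c)), s(pair(pair(c, b), b))))  →  b   [R8 at ε]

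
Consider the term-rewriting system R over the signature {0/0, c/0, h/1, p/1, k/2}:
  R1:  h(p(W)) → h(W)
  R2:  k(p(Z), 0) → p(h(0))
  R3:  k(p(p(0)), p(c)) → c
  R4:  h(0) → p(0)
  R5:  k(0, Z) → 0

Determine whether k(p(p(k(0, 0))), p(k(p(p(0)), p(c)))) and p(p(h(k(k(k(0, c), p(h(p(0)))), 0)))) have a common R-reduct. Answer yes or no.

no — NF(t₁) = c, NF(t₂) = p(p(p(0)))

Reduce t₁ = k(p(p(k(0, 0))), p(k(p(p(0)), p(c)))):
1. k(p(p(k(0, 0))), p(k(p(p(0)), p(c))))  →  k(p(p(0)), p(k(p(p(0)), p(c))))   [R5 at 1.1.1]
2. k(p(p(0)), p(k(p(p(0)), p(c))))  →  k(p(p(0)), p(c))   [R3 at 2.1]
3. k(p(p(0)), p(c))  →  c   [R3 at ε]

Reduce t₂ = p(p(h(k(k(k(0, c), p(h(p(0)))), 0)))):
1. p(p(h(k(k(k(0, c), p(h(p(0)))), 0))))  →  p(p(h(k(k(0, p(h(p(0)))), 0))))   [R5 at 1.1.1.1.1]
2. p(p(h(k(k(0, p(h(p(0)))), 0))))  →  p(p(h(k(0, 0))))   [R5 at 1.1.1.1]
3. p(p(h(k(0, 0))))  →  p(p(h(0)))   [R5 at 1.1.1]
4. p(p(h(0)))  →  p(p(p(0)))   [R4 at 1.1]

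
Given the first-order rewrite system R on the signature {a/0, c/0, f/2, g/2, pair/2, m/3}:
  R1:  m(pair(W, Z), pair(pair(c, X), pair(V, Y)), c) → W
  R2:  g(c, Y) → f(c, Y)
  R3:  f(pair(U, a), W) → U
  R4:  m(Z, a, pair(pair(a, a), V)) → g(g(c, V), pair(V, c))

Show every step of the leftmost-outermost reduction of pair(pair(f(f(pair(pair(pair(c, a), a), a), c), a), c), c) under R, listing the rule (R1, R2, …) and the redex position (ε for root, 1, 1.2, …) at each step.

pair(pair(pair(c, a), c), c)

1. pair(pair(f(f(pair(pair(pair(c, a), a), a), c), a), c), c)  →  pair(pair(f(pair(pair(c, a), a), a), c), c)   [R3 at 1.1.1]
2. pair(pair(f(pair(pair(c, a), a), a), c), c)  →  pair(pair(pair(c, a), c), c)   [R3 at 1.1]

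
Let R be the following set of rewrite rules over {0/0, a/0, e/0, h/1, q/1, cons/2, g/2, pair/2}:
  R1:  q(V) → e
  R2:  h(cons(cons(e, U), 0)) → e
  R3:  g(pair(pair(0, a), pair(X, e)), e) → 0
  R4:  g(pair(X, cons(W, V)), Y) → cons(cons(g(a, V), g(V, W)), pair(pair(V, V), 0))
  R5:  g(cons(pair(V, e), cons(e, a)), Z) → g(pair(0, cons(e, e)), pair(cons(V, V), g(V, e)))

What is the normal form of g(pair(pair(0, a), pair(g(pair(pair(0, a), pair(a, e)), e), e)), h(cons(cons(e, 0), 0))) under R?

0

1. g(pair(pair(0, a), pair(g(pair(pair(0, a), pair(a, e)), e), e)), h(cons(cons(e, 0), 0)))  →  g(pair(pair(0, a), pair(0, e)), h(cons(cons(e, 0), 0)))   [R3 at 1.2.1]
2. g(pair(pair(0, a), pair(0, e)), h(cons(cons(e, 0), 0)))  →  g(pair(pair(0, a), pair(0, e)), e)   [R2 at 2]
3. g(pair(pair(0, a), pair(0, e)), e)  →  0   [R3 at ε]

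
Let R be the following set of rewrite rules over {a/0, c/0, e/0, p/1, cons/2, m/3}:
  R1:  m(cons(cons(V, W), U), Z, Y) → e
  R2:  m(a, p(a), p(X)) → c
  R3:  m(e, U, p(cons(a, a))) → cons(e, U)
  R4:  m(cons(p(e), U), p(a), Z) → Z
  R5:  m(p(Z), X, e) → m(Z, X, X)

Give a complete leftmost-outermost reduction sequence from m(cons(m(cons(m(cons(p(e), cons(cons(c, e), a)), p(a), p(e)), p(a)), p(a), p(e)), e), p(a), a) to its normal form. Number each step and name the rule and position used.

1. m(cons(m(cons(m(cons(p(e), cons(cons(c, e), a)), p(a), p(e)), p(a)), p(a), p(e)), e), p(a), a)  →  m(cons(m(cons(p(e), p(a)), p(a), p(e)), e), p(a), a)   [R4 at 1.1.1.1]
2. m(cons(m(cons(p(e), p(a)), p(a), p(e)), e), p(a), a)  →  m(cons(p(e), e), p(a), a)   [R4 at 1.1]
3. m(cons(p(e), e), p(a), a)  →  a   [R4 at ε]

a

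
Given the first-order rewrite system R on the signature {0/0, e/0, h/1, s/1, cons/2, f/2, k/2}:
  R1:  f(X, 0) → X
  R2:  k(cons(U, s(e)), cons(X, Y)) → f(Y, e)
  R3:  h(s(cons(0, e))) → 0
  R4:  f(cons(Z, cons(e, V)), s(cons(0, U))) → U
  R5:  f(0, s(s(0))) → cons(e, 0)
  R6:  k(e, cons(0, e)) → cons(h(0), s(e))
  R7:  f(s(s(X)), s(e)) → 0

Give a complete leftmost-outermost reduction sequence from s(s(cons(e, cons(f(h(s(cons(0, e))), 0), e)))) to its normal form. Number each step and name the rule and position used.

s(s(cons(e, cons(0, e))))

1. s(s(cons(e, cons(f(h(s(cons(0, e))), 0), e))))  →  s(s(cons(e, cons(h(s(cons(0, e))), e))))   [R1 at 1.1.2.1]
2. s(s(cons(e, cons(h(s(cons(0, e))), e))))  →  s(s(cons(e, cons(0, e))))   [R3 at 1.1.2.1]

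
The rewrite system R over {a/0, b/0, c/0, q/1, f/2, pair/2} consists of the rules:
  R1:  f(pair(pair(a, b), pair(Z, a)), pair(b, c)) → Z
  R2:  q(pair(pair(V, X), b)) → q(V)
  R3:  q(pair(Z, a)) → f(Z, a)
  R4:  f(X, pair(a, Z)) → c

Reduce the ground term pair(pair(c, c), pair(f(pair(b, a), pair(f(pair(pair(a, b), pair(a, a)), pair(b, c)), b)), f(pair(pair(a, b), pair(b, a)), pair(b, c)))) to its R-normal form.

pair(pair(c, c), pair(c, b))

1. pair(pair(c, c), pair(f(pair(b, a), pair(f(pair(pair(a, b), pair(a, a)), pair(b, c)), b)), f(pair(pair(a, b), pair(b, a)), pair(b, c))))  →  pair(pair(c, c), pair(f(pair(b, a), pair(a, b)), f(pair(pair(a, b), pair(b, a)), pair(b, c))))   [R1 at 2.1.2.1]
2. pair(pair(c, c), pair(f(pair(b, a), pair(a, b)), f(pair(pair(a, b), pair(b, a)), pair(b, c))))  →  pair(pair(c, c), pair(c, f(pair(pair(a, b), pair(b, a)), pair(b, c))))   [R4 at 2.1]
3. pair(pair(c, c), pair(c, f(pair(pair(a, b), pair(b, a)), pair(b, c))))  →  pair(pair(c, c), pair(c, b))   [R1 at 2.2]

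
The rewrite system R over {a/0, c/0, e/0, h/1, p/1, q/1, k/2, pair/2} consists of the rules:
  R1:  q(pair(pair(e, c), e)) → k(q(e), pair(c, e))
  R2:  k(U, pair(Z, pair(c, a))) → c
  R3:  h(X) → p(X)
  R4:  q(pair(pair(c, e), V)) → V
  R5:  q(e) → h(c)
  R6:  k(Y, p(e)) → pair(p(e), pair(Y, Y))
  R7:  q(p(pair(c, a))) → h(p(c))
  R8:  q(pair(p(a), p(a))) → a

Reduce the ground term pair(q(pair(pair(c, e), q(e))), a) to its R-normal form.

pair(p(c), a)

1. pair(q(pair(pair(c, e), q(e))), a)  →  pair(q(e), a)   [R4 at 1]
2. pair(q(e), a)  →  pair(h(c), a)   [R5 at 1]
3. pair(h(c), a)  →  pair(p(c), a)   [R3 at 1]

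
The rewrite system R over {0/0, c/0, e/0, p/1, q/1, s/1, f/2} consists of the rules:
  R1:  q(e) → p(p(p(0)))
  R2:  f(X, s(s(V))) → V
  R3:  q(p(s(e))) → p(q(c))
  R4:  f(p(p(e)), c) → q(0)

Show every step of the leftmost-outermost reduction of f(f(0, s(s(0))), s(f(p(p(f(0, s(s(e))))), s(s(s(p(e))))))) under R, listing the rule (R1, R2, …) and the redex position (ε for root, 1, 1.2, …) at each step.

1. f(f(0, s(s(0))), s(f(p(p(f(0, s(s(e))))), s(s(s(p(e)))))))  →  f(0, s(f(p(p(f(0, s(s(e))))), s(s(s(p(e)))))))   [R2 at 1]
2. f(0, s(f(p(p(f(0, s(s(e))))), s(s(s(p(e)))))))  →  f(0, s(s(p(e))))   [R2 at 2.1]
3. f(0, s(s(p(e))))  →  p(e)   [R2 at ε]

p(e)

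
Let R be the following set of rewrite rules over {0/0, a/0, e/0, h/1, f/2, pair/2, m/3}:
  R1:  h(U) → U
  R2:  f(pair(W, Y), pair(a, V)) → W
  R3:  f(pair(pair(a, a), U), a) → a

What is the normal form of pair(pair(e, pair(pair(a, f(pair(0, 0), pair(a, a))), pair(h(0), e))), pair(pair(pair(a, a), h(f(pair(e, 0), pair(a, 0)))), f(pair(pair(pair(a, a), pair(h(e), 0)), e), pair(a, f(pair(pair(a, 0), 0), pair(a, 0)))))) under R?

pair(pair(e, pair(pair(a, 0), pair(0, e))), pair(pair(pair(a, a), e), pair(pair(a, a), pair(e, 0))))

1. pair(pair(e, pair(pair(a, f(pair(0, 0), pair(a, a))), pair(h(0), e))), pair(pair(pair(a, a), h(f(pair(e, 0), pair(a, 0)))), f(pair(pair(pair(a, a), pair(h(e), 0)), e), pair(a, f(pair(pair(a, 0), 0), pair(a, 0))))))  →  pair(pair(e, pair(pair(a, 0), pair(h(0), e))), pair(pair(pair(a, a), h(f(pair(e, 0), pair(a, 0)))), f(pair(pair(pair(a, a), pair(h(e), 0)), e), pair(a, f(pair(pair(a, 0), 0), pair(a, 0))))))   [R2 at 1.2.1.2]
2. pair(pair(e, pair(pair(a, 0), pair(h(0), e))), pair(pair(pair(a, a), h(f(pair(e, 0), pair(a, 0)))), f(pair(pair(pair(a, a), pair(h(e), 0)), e), pair(a, f(pair(pair(a, 0), 0), pair(a, 0))))))  →  pair(pair(e, pair(pair(a, 0), pair(0, e))), pair(pair(pair(a, a), h(f(pair(e, 0), pair(a, 0)))), f(pair(pair(pair(a, a), pair(h(e), 0)), e), pair(a, f(pair(pair(a, 0), 0), pair(a, 0))))))   [R1 at 1.2.2.1]
3. pair(pair(e, pair(pair(a, 0), pair(0, e))), pair(pair(pair(a, a), h(f(pair(e, 0), pair(a, 0)))), f(pair(pair(pair(a, a), pair(h(e), 0)), e), pair(a, f(pair(pair(a, 0), 0), pair(a, 0))))))  →  pair(pair(e, pair(pair(a, 0), pair(0, e))), pair(pair(pair(a, a), f(pair(e, 0), pair(a, 0))), f(pair(pair(pair(a, a), pair(h(e), 0)), e), pair(a, f(pair(pair(a, 0), 0), pair(a, 0))))))   [R1 at 2.1.2]
4. pair(pair(e, pair(pair(a, 0), pair(0, e))), pair(pair(pair(a, a), f(pair(e, 0), pair(a, 0))), f(pair(pair(pair(a, a), pair(h(e), 0)), e), pair(a, f(pair(pair(a, 0), 0), pair(a, 0))))))  →  pair(pair(e, pair(pair(a, 0), pair(0, e))), pair(pair(pair(a, a), e), f(pair(pair(pair(a, a), pair(h(e), 0)), e), pair(a, f(pair(pair(a, 0), 0), pair(a, 0))))))   [R2 at 2.1.2]
5. pair(pair(e, pair(pair(a, 0), pair(0, e))), pair(pair(pair(a, a), e), f(pair(pair(pair(a, a), pair(h(e), 0)), e), pair(a, f(pair(pair(a, 0), 0), pair(a, 0))))))  →  pair(pair(e, pair(pair(a, 0), pair(0, e))), pair(pair(pair(a, a), e), pair(pair(a, a), pair(h(e), 0))))   [R2 at 2.2]
6. pair(pair(e, pair(pair(a, 0), pair(0, e))), pair(pair(pair(a, a), e), pair(pair(a, a), pair(h(e), 0))))  →  pair(pair(e, pair(pair(a, 0), pair(0, e))), pair(pair(pair(a, a), e), pair(pair(a, a), pair(e, 0))))   [R1 at 2.2.2.1]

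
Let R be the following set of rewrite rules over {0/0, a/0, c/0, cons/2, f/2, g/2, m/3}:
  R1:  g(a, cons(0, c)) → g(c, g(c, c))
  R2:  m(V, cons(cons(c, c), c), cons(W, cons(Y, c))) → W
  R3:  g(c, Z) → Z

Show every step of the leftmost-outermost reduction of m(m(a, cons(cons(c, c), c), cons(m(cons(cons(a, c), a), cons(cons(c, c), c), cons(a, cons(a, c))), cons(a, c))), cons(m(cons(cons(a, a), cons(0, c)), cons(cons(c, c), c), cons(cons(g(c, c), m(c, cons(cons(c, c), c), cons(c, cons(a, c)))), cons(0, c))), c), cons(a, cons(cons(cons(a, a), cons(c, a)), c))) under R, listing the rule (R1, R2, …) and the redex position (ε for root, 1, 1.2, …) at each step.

a

1. m(m(a, cons(cons(c, c), c), cons(m(cons(cons(a, c), a), cons(cons(c, c), c), cons(a, cons(a, c))), cons(a, c))), cons(m(cons(cons(a, a), cons(0, c)), cons(cons(c, c), c), cons(cons(g(c, c), m(c, cons(cons(c, c), c), cons(c, cons(a, c)))), cons(0, c))), c), cons(a, cons(cons(cons(a, a), cons(c, a)), c)))  →  m(m(cons(cons(a, c), a), cons(cons(c, c), c), cons(a, cons(a, c))), cons(m(cons(cons(a, a), cons(0, c)), cons(cons(c, c), c), cons(cons(g(c, c), m(c, cons(cons(c, c), c), cons(c, cons(a, c)))), cons(0, c))), c), cons(a, cons(cons(cons(a, a), cons(c, a)), c)))   [R2 at 1]
2. m(m(cons(cons(a, c), a), cons(cons(c, c), c), cons(a, cons(a, c))), cons(m(cons(cons(a, a), cons(0, c)), cons(cons(c, c), c), cons(cons(g(c, c), m(c, cons(cons(c, c), c), cons(c, cons(a, c)))), cons(0, c))), c), cons(a, cons(cons(cons(a, a), cons(c, a)), c)))  →  m(a, cons(m(cons(cons(a, a), cons(0, c)), cons(cons(c, c), c), cons(cons(g(c, c), m(c, cons(cons(c, c), c), cons(c, cons(a, c)))), cons(0, c))), c), cons(a, cons(cons(cons(a, a), cons(c, a)), c)))   [R2 at 1]
3. m(a, cons(m(cons(cons(a, a), cons(0, c)), cons(cons(c, c), c), cons(cons(g(c, c), m(c, cons(cons(c, c), c), cons(c, cons(a, c)))), cons(0, c))), c), cons(a, cons(cons(cons(a, a), cons(c, a)), c)))  →  m(a, cons(cons(g(c, c), m(c, cons(cons(c, c), c), cons(c, cons(a, c)))), c), cons(a, cons(cons(cons(a, a), cons(c, a)), c)))   [R2 at 2.1]
4. m(a, cons(cons(g(c, c), m(c, cons(cons(c, c), c), cons(c, cons(a, c)))), c), cons(a, cons(cons(cons(a, a), cons(c, a)), c)))  →  m(a, cons(cons(c, m(c, cons(cons(c, c), c), cons(c, cons(a, c)))), c), cons(a, cons(cons(cons(a, a), cons(c, a)), c)))   [R3 at 2.1.1]
5. m(a, cons(cons(c, m(c, cons(cons(c, c), c), cons(c, cons(a, c)))), c), cons(a, cons(cons(cons(a, a), cons(c, a)), c)))  →  m(a, cons(cons(c, c), c), cons(a, cons(cons(cons(a, a), cons(c, a)), c)))   [R2 at 2.1.2]
6. m(a, cons(cons(c, c), c), cons(a, cons(cons(cons(a, a), cons(c, a)), c)))  →  a   [R2 at ε]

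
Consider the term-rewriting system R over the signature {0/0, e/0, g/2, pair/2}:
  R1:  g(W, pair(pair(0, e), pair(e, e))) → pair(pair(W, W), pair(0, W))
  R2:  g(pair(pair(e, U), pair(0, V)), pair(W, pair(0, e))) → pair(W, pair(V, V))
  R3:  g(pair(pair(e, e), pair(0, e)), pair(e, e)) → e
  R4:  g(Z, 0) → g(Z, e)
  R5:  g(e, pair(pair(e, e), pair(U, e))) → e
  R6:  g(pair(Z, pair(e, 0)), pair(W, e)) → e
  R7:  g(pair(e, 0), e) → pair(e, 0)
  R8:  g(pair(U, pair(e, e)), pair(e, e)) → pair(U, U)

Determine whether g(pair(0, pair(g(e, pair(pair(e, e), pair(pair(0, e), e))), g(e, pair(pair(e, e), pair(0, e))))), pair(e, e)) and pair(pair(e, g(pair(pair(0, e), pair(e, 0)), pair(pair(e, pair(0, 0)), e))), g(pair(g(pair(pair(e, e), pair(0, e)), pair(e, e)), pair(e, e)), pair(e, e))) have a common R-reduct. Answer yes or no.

Reduce t₁ = g(pair(0, pair(g(e, pair(pair(e, e), pair(pair(0, e), e))), g(e, pair(pair(e, e), pair(0, e))))), pair(e, e)):
1. g(pair(0, pair(g(e, pair(pair(e, e), pair(pair(0, e), e))), g(e, pair(pair(e, e), pair(0, e))))), pair(e, e))  →  g(pair(0, pair(e, g(e, pair(pair(e, e), pair(0, e))))), pair(e, e))   [R5 at 1.2.1]
2. g(pair(0, pair(e, g(e, pair(pair(e, e), pair(0, e))))), pair(e, e))  →  g(pair(0, pair(e, e)), pair(e, e))   [R5 at 1.2.2]
3. g(pair(0, pair(e, e)), pair(e, e))  →  pair(0, 0)   [R8 at ε]

Reduce t₂ = pair(pair(e, g(pair(pair(0, e), pair(e, 0)), pair(pair(e, pair(0, 0)), e))), g(pair(g(pair(pair(e, e), pair(0, e)), pair(e, e)), pair(e, e)), pair(e, e))):
1. pair(pair(e, g(pair(pair(0, e), pair(e, 0)), pair(pair(e, pair(0, 0)), e))), g(pair(g(pair(pair(e, e), pair(0, e)), pair(e, e)), pair(e, e)), pair(e, e)))  →  pair(pair(e, e), g(pair(g(pair(pair(e, e), pair(0, e)), pair(e, e)), pair(e, e)), pair(e, e)))   [R6 at 1.2]
2. pair(pair(e, e), g(pair(g(pair(pair(e, e), pair(0, e)), pair(e, e)), pair(e, e)), pair(e, e)))  →  pair(pair(e, e), pair(g(pair(pair(e, e), pair(0, e)), pair(e, e)), g(pair(pair(e, e), pair(0, e)), pair(e, e))))   [R8 at 2]
3. pair(pair(e, e), pair(g(pair(pair(e, e), pair(0, e)), pair(e, e)), g(pair(pair(e, e), pair(0, e)), pair(e, e))))  →  pair(pair(e, e), pair(e, g(pair(pair(e, e), pair(0, e)), pair(e, e))))   [R3 at 2.1]
4. pair(pair(e, e), pair(e, g(pair(pair(e, e), pair(0, e)), pair(e, e))))  →  pair(pair(e, e), pair(e, e))   [R3 at 2.2]

no — NF(t₁) = pair(0, 0), NF(t₂) = pair(pair(e, e), pair(e, e))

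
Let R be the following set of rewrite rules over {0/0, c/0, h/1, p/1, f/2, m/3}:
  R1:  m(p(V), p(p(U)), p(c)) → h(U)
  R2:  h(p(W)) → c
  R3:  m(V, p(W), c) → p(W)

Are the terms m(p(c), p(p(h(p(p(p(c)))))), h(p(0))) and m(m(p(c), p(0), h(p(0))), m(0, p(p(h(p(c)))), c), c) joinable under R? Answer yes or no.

Reduce t₁ = m(p(c), p(p(h(p(p(p(c)))))), h(p(0))):
1. m(p(c), p(p(h(p(p(p(c)))))), h(p(0)))  →  m(p(c), p(p(c)), h(p(0)))   [R2 at 2.1.1]
2. m(p(c), p(p(c)), h(p(0)))  →  m(p(c), p(p(c)), c)   [R2 at 3]
3. m(p(c), p(p(c)), c)  →  p(p(c))   [R3 at ε]

Reduce t₂ = m(m(p(c), p(0), h(p(0))), m(0, p(p(h(p(c)))), c), c):
1. m(m(p(c), p(0), h(p(0))), m(0, p(p(h(p(c)))), c), c)  →  m(m(p(c), p(0), c), m(0, p(p(h(p(c)))), c), c)   [R2 at 1.3]
2. m(m(p(c), p(0), c), m(0, p(p(h(p(c)))), c), c)  →  m(p(0), m(0, p(p(h(p(c)))), c), c)   [R3 at 1]
3. m(p(0), m(0, p(p(h(p(c)))), c), c)  →  m(p(0), p(p(h(p(c)))), c)   [R3 at 2]
4. m(p(0), p(p(h(p(c)))), c)  →  p(p(h(p(c))))   [R3 at ε]
5. p(p(h(p(c))))  →  p(p(c))   [R2 at 1.1]

yes — NF(t₁) = p(p(c)), NF(t₂) = p(p(c))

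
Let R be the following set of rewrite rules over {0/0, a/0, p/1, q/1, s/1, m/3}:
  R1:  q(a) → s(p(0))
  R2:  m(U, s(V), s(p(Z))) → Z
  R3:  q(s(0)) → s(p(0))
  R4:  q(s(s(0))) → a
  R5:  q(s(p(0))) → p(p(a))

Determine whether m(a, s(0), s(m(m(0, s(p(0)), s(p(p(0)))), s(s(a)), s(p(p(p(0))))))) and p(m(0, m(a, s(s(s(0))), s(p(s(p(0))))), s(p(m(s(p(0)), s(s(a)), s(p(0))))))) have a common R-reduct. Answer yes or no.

Reduce t₁ = m(a, s(0), s(m(m(0, s(p(0)), s(p(p(0)))), s(s(a)), s(p(p(p(0))))))):
1. m(a, s(0), s(m(m(0, s(p(0)), s(p(p(0)))), s(s(a)), s(p(p(p(0)))))))  →  m(a, s(0), s(p(p(0))))   [R2 at 3.1]
2. m(a, s(0), s(p(p(0))))  →  p(0)   [R2 at ε]

Reduce t₂ = p(m(0, m(a, s(s(s(0))), s(p(s(p(0))))), s(p(m(s(p(0)), s(s(a)), s(p(0))))))):
1. p(m(0, m(a, s(s(s(0))), s(p(s(p(0))))), s(p(m(s(p(0)), s(s(a)), s(p(0)))))))  →  p(m(0, s(p(0)), s(p(m(s(p(0)), s(s(a)), s(p(0)))))))   [R2 at 1.2]
2. p(m(0, s(p(0)), s(p(m(s(p(0)), s(s(a)), s(p(0)))))))  →  p(m(s(p(0)), s(s(a)), s(p(0))))   [R2 at 1]
3. p(m(s(p(0)), s(s(a)), s(p(0))))  →  p(0)   [R2 at 1]

yes — NF(t₁) = p(0), NF(t₂) = p(0)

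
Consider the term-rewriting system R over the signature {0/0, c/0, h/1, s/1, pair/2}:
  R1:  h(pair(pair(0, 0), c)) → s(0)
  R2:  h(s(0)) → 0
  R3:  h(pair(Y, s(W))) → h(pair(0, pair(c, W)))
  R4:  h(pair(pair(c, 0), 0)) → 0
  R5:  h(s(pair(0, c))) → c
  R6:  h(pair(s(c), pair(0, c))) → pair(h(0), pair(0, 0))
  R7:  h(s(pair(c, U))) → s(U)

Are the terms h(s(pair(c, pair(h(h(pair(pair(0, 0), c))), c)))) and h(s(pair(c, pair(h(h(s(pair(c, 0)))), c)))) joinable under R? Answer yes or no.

Reduce t₁ = h(s(pair(c, pair(h(h(pair(pair(0, 0), c))), c)))):
1. h(s(pair(c, pair(h(h(pair(pair(0, 0), c))), c))))  →  s(pair(h(h(pair(pair(0, 0), c))), c))   [R7 at ε]
2. s(pair(h(h(pair(pair(0, 0), c))), c))  →  s(pair(h(s(0)), c))   [R1 at 1.1.1]
3. s(pair(h(s(0)), c))  →  s(pair(0, c))   [R2 at 1.1]

Reduce t₂ = h(s(pair(c, pair(h(h(s(pair(c, 0)))), c)))):
1. h(s(pair(c, pair(h(h(s(pair(c, 0)))), c))))  →  s(pair(h(h(s(pair(c, 0)))), c))   [R7 at ε]
2. s(pair(h(h(s(pair(c, 0)))), c))  →  s(pair(h(s(0)), c))   [R7 at 1.1.1]
3. s(pair(h(s(0)), c))  →  s(pair(0, c))   [R2 at 1.1]

yes — NF(t₁) = s(pair(0, c)), NF(t₂) = s(pair(0, c))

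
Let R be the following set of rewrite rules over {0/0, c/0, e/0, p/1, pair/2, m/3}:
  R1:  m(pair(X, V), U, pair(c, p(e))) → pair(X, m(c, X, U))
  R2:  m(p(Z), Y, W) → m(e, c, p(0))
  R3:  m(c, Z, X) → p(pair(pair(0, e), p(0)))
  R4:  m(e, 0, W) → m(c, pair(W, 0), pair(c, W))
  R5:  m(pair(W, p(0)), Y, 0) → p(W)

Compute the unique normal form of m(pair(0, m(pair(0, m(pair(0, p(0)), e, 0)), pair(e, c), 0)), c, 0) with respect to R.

1. m(pair(0, m(pair(0, m(pair(0, p(0)), e, 0)), pair(e, c), 0)), c, 0)  →  m(pair(0, m(pair(0, p(0)), pair(e, c), 0)), c, 0)   [R5 at 1.2.1.2]
2. m(pair(0, m(pair(0, p(0)), pair(e, c), 0)), c, 0)  →  m(pair(0, p(0)), c, 0)   [R5 at 1.2]
3. m(pair(0, p(0)), c, 0)  →  p(0)   [R5 at ε]

p(0)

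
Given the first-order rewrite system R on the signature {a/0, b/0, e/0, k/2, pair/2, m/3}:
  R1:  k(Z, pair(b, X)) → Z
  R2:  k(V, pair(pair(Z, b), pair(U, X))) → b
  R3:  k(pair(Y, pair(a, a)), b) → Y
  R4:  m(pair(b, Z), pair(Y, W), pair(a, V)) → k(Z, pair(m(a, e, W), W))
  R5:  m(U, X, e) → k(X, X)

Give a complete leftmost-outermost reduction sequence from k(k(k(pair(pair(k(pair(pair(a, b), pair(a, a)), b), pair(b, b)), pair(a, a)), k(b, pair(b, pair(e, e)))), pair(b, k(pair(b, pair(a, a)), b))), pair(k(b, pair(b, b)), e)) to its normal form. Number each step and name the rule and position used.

1. k(k(k(pair(pair(k(pair(pair(a, b), pair(a, a)), b), pair(b, b)), pair(a, a)), k(b, pair(b, pair(e, e)))), pair(b, k(pair(b, pair(a, a)), b))), pair(k(b, pair(b, b)), e))  →  k(k(pair(pair(k(pair(pair(a, b), pair(a, a)), b), pair(b, b)), pair(a, a)), k(b, pair(b, pair(e, e)))), pair(k(b, pair(b, b)), e))   [R1 at 1]
2. k(k(pair(pair(k(pair(pair(a, b), pair(a, a)), b), pair(b, b)), pair(a, a)), k(b, pair(b, pair(e, e)))), pair(k(b, pair(b, b)), e))  →  k(k(pair(pair(pair(a, b), pair(b, b)), pair(a, a)), k(b, pair(b, pair(e, e)))), pair(k(b, pair(b, b)), e))   [R3 at 1.1.1.1]
3. k(k(pair(pair(pair(a, b), pair(b, b)), pair(a, a)), k(b, pair(b, pair(e, e)))), pair(k(b, pair(b, b)), e))  →  k(k(pair(pair(pair(a, b), pair(b, b)), pair(a, a)), b), pair(k(b, pair(b, b)), e))   [R1 at 1.2]
4. k(k(pair(pair(pair(a, b), pair(b, b)), pair(a, a)), b), pair(k(b, pair(b, b)), e))  →  k(pair(pair(a, b), pair(b, b)), pair(k(b, pair(b, b)), e))   [R3 at 1]
5. k(pair(pair(a, b), pair(b, b)), pair(k(b, pair(b, b)), e))  →  k(pair(pair(a, b), pair(b, b)), pair(b, e))   [R1 at 2.1]
6. k(pair(pair(a, b), pair(b, b)), pair(b, e))  →  pair(pair(a, b), pair(b, b))   [R1 at ε]

pair(pair(a, b), pair(b, b))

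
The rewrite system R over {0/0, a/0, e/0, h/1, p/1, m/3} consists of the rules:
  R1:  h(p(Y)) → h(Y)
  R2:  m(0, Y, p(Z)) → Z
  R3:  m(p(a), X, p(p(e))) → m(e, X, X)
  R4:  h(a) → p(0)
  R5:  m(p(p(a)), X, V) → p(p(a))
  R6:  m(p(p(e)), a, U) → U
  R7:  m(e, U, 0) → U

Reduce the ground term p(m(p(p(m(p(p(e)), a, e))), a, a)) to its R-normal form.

1. p(m(p(p(m(p(p(e)), a, e))), a, a))  →  p(m(p(p(e)), a, a))   [R6 at 1.1.1.1]
2. p(m(p(p(e)), a, a))  →  p(a)   [R6 at 1]

p(a)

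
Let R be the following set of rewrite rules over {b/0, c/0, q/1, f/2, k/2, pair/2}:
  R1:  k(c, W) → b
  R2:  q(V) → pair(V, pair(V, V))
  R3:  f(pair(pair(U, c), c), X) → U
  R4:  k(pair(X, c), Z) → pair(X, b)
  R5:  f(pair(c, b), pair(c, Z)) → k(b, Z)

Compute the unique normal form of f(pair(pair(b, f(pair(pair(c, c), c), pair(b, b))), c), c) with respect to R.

1. f(pair(pair(b, f(pair(pair(c, c), c), pair(b, b))), c), c)  →  f(pair(pair(b, c), c), c)   [R3 at 1.1.2]
2. f(pair(pair(b, c), c), c)  →  b   [R3 at ε]

b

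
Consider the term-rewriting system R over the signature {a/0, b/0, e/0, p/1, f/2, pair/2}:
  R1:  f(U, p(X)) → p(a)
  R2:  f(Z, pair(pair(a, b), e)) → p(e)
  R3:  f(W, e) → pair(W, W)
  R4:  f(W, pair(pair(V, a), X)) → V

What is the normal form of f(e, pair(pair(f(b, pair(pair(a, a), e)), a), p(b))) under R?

a

1. f(e, pair(pair(f(b, pair(pair(a, a), e)), a), p(b)))  →  f(b, pair(pair(a, a), e))   [R4 at ε]
2. f(b, pair(pair(a, a), e))  →  a   [R4 at ε]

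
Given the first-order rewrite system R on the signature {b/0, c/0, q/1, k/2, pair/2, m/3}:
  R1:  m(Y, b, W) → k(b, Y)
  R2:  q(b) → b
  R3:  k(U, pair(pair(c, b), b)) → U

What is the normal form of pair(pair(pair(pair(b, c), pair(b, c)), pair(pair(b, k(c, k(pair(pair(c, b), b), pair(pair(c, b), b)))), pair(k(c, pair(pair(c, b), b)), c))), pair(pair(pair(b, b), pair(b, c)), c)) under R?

pair(pair(pair(pair(b, c), pair(b, c)), pair(pair(b, c), pair(c, c))), pair(pair(pair(b, b), pair(b, c)), c))

1. pair(pair(pair(pair(b, c), pair(b, c)), pair(pair(b, k(c, k(pair(pair(c, b), b), pair(pair(c, b), b)))), pair(k(c, pair(pair(c, b), b)), c))), pair(pair(pair(b, b), pair(b, c)), c))  →  pair(pair(pair(pair(b, c), pair(b, c)), pair(pair(b, k(c, pair(pair(c, b), b))), pair(k(c, pair(pair(c, b), b)), c))), pair(pair(pair(b, b), pair(b, c)), c))   [R3 at 1.2.1.2.2]
2. pair(pair(pair(pair(b, c), pair(b, c)), pair(pair(b, k(c, pair(pair(c, b), b))), pair(k(c, pair(pair(c, b), b)), c))), pair(pair(pair(b, b), pair(b, c)), c))  →  pair(pair(pair(pair(b, c), pair(b, c)), pair(pair(b, c), pair(k(c, pair(pair(c, b), b)), c))), pair(pair(pair(b, b), pair(b, c)), c))   [R3 at 1.2.1.2]
3. pair(pair(pair(pair(b, c), pair(b, c)), pair(pair(b, c), pair(k(c, pair(pair(c, b), b)), c))), pair(pair(pair(b, b), pair(b, c)), c))  →  pair(pair(pair(pair(b, c), pair(b, c)), pair(pair(b, c), pair(c, c))), pair(pair(pair(b, b), pair(b, c)), c))   [R3 at 1.2.2.1]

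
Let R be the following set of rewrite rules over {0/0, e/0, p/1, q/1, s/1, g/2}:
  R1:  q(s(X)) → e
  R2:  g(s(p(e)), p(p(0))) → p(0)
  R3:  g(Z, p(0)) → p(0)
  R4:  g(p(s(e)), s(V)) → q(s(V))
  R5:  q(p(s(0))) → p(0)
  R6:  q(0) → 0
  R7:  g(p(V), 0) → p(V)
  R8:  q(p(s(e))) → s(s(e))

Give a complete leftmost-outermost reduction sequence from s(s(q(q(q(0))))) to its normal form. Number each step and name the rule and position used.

s(s(0))

1. s(s(q(q(q(0)))))  →  s(s(q(q(0))))   [R6 at 1.1.1.1]
2. s(s(q(q(0))))  →  s(s(q(0)))   [R6 at 1.1.1]
3. s(s(q(0)))  →  s(s(0))   [R6 at 1.1]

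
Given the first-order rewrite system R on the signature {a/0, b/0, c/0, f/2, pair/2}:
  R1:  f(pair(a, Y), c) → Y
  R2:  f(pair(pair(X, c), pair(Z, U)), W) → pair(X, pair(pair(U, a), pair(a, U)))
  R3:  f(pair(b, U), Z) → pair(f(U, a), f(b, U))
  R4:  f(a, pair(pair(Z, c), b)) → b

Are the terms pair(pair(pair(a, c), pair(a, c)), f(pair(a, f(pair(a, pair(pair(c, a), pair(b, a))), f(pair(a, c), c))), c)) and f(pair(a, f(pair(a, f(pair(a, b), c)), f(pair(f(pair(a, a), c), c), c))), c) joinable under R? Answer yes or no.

Reduce t₁ = pair(pair(pair(a, c), pair(a, c)), f(pair(a, f(pair(a, pair(pair(c, a), pair(b, a))), f(pair(a, c), c))), c)):
1. pair(pair(pair(a, c), pair(a, c)), f(pair(a, f(pair(a, pair(pair(c, a), pair(b, a))), f(pair(a, c), c))), c))  →  pair(pair(pair(a, c), pair(a, c)), f(pair(a, pair(pair(c, a), pair(b, a))), f(pair(a, c), c)))   [R1 at 2]
2. pair(pair(pair(a, c), pair(a, c)), f(pair(a, pair(pair(c, a), pair(b, a))), f(pair(a, c), c)))  →  pair(pair(pair(a, c), pair(a, c)), f(pair(a, pair(pair(c, a), pair(b, a))), c))   [R1 at 2.2]
3. pair(pair(pair(a, c), pair(a, c)), f(pair(a, pair(pair(c, a), pair(b, a))), c))  →  pair(pair(pair(a, c), pair(a, c)), pair(pair(c, a), pair(b, a)))   [R1 at 2]

Reduce t₂ = f(pair(a, f(pair(a, f(pair(a, b), c)), f(pair(f(pair(a, a), c), c), c))), c):
1. f(pair(a, f(pair(a, f(pair(a, b), c)), f(pair(f(pair(a, a), c), c), c))), c)  →  f(pair(a, f(pair(a, b), c)), f(pair(f(pair(a, a), c), c), c))   [R1 at ε]
2. f(pair(a, f(pair(a, b), c)), f(pair(f(pair(a, a), c), c), c))  →  f(pair(a, b), f(pair(f(pair(a, a), c), c), c))   [R1 at 1.2]
3. f(pair(a, b), f(pair(f(pair(a, a), c), c), c))  →  f(pair(a, b), f(pair(a, c), c))   [R1 at 2.1.1]
4. f(pair(a, b), f(pair(a, c), c))  →  f(pair(a, b), c)   [R1 at 2]
5. f(pair(a, b), c)  →  b   [R1 at ε]

no — NF(t₁) = pair(pair(pair(a, c), pair(a, c)), pair(pair(c, a), pair(b, a))), NF(t₂) = b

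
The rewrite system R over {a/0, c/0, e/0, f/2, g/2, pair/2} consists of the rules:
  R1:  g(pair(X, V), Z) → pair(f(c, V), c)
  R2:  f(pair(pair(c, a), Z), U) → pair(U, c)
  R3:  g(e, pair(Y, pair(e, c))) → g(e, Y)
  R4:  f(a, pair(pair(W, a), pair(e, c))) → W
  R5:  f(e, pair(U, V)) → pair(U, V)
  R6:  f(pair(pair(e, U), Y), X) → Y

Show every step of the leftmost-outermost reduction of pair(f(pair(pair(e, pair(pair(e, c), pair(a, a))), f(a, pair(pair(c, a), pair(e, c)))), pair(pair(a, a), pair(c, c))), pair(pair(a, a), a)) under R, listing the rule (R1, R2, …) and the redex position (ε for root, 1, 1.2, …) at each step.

pair(c, pair(pair(a, a), a))

1. pair(f(pair(pair(e, pair(pair(e, c), pair(a, a))), f(a, pair(pair(c, a), pair(e, c)))), pair(pair(a, a), pair(c, c))), pair(pair(a, a), a))  →  pair(f(a, pair(pair(c, a), pair(e, c))), pair(pair(a, a), a))   [R6 at 1]
2. pair(f(a, pair(pair(c, a), pair(e, c))), pair(pair(a, a), a))  →  pair(c, pair(pair(a, a), a))   [R4 at 1]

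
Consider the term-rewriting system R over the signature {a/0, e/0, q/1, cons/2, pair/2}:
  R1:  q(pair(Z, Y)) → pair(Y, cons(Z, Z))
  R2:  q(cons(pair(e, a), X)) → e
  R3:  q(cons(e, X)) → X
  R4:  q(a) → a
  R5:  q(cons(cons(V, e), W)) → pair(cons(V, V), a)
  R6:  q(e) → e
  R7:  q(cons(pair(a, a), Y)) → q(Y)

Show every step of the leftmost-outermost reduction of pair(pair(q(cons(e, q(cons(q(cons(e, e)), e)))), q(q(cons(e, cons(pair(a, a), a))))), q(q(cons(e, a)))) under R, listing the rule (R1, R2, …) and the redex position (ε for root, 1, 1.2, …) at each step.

1. pair(pair(q(cons(e, q(cons(q(cons(e, e)), e)))), q(q(cons(e, cons(pair(a, a), a))))), q(q(cons(e, a))))  →  pair(pair(q(cons(q(cons(e, e)), e)), q(q(cons(e, cons(pair(a, a), a))))), q(q(cons(e, a))))   [R3 at 1.1]
2. pair(pair(q(cons(q(cons(e, e)), e)), q(q(cons(e, cons(pair(a, a), a))))), q(q(cons(e, a))))  →  pair(pair(q(cons(e, e)), q(q(cons(e, cons(pair(a, a), a))))), q(q(cons(e, a))))   [R3 at 1.1.1.1]
3. pair(pair(q(cons(e, e)), q(q(cons(e, cons(pair(a, a), a))))), q(q(cons(e, a))))  →  pair(pair(e, q(q(cons(e, cons(pair(a, a), a))))), q(q(cons(e, a))))   [R3 at 1.1]
4. pair(pair(e, q(q(cons(e, cons(pair(a, a), a))))), q(q(cons(e, a))))  →  pair(pair(e, q(cons(pair(a, a), a))), q(q(cons(e, a))))   [R3 at 1.2.1]
5. pair(pair(e, q(cons(pair(a, a), a))), q(q(cons(e, a))))  →  pair(pair(e, q(a)), q(q(cons(e, a))))   [R7 at 1.2]
6. pair(pair(e, q(a)), q(q(cons(e, a))))  →  pair(pair(e, a), q(q(cons(e, a))))   [R4 at 1.2]
7. pair(pair(e, a), q(q(cons(e, a))))  →  pair(pair(e, a), q(a))   [R3 at 2.1]
8. pair(pair(e, a), q(a))  →  pair(pair(e, a), a)   [R4 at 2]

pair(pair(e, a), a)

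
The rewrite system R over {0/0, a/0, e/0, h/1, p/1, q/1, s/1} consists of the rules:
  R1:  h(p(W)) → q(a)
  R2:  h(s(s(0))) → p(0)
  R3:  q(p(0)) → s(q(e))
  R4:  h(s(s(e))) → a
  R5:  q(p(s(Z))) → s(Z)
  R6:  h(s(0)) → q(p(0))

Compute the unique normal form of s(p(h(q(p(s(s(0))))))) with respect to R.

s(p(p(0)))

1. s(p(h(q(p(s(s(0)))))))  →  s(p(h(s(s(0)))))   [R5 at 1.1.1]
2. s(p(h(s(s(0)))))  →  s(p(p(0)))   [R2 at 1.1]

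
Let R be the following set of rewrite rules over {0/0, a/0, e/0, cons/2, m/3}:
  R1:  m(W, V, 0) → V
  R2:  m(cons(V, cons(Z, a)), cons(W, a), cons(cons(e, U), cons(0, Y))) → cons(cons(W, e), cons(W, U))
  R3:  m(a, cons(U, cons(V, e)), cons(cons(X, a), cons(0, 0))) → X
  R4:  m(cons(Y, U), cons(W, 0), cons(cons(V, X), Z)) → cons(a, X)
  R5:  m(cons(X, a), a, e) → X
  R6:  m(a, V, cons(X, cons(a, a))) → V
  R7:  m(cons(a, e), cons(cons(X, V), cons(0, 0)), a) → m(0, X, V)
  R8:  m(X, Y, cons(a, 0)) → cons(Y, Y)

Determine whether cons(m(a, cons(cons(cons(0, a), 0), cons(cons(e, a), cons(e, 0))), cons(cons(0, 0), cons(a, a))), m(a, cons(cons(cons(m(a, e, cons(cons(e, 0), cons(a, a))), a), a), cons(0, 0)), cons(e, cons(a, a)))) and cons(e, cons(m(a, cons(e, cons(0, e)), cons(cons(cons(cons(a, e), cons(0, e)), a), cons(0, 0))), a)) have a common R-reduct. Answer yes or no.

Reduce t₁ = cons(m(a, cons(cons(cons(0, a), 0), cons(cons(e, a), cons(e, 0))), cons(cons(0, 0), cons(a, a))), m(a, cons(cons(cons(m(a, e, cons(cons(e, 0), cons(a, a))), a), a), cons(0, 0)), cons(e, cons(a, a)))):
1. cons(m(a, cons(cons(cons(0, a), 0), cons(cons(e, a), cons(e, 0))), cons(cons(0, 0), cons(a, a))), m(a, cons(cons(cons(m(a, e, cons(cons(e, 0), cons(a, a))), a), a), cons(0, 0)), cons(e, cons(a, a))))  →  cons(cons(cons(cons(0, a), 0), cons(cons(e, a), cons(e, 0))), m(a, cons(cons(cons(m(a, e, cons(cons(e, 0), cons(a, a))), a), a), cons(0, 0)), cons(e, cons(a, a))))   [R6 at 1]
2. cons(cons(cons(cons(0, a), 0), cons(cons(e, a), cons(e, 0))), m(a, cons(cons(cons(m(a, e, cons(cons(e, 0), cons(a, a))), a), a), cons(0, 0)), cons(e, cons(a, a))))  →  cons(cons(cons(cons(0, a), 0), cons(cons(e, a), cons(e, 0))), cons(cons(cons(m(a, e, cons(cons(e, 0), cons(a, a))), a), a), cons(0, 0)))   [R6 at 2]
3. cons(cons(cons(cons(0, a), 0), cons(cons(e, a), cons(e, 0))), cons(cons(cons(m(a, e, cons(cons(e, 0), cons(a, a))), a), a), cons(0, 0)))  →  cons(cons(cons(cons(0, a), 0), cons(cons(e, a), cons(e, 0))), cons(cons(cons(e, a), a), cons(0, 0)))   [R6 at 2.1.1.1]

Reduce t₂ = cons(e, cons(m(a, cons(e, cons(0, e)), cons(cons(cons(cons(a, e), cons(0, e)), a), cons(0, 0))), a)):
1. cons(e, cons(m(a, cons(e, cons(0, e)), cons(cons(cons(cons(a, e), cons(0, e)), a), cons(0, 0))), a))  →  cons(e, cons(cons(cons(a, e), cons(0, e)), a))   [R3 at 2.1]

no — NF(t₁) = cons(cons(cons(cons(0, a), 0), cons(cons(e, a), cons(e, 0))), cons(cons(cons(e, a), a), cons(0, 0))), NF(t₂) = cons(e, cons(cons(cons(a, e), cons(0, e)), a))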